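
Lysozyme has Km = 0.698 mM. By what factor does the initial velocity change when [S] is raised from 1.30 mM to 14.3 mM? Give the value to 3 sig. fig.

The fractional saturations are [S]/(Km+[S]) = 1.30/1.998 = 0.6507 and 14.3/15.00 = 0.9535.
v₂/v₁ is just their ratio: 0.9535/0.6507 = 1.47.

1.47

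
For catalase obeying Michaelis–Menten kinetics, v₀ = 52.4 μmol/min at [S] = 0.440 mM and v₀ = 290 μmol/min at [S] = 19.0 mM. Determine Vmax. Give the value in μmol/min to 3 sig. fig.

325 μmol/min

From v = Vmax[S]/(Km+[S]), each point gives Vmax = v(Km+[S])/[S].
Equating: 52.4(Km+0.440)/0.440 = 290(Km+19.0)/19.0.
119.1·Km + 52.4 = 15.26·Km + 290, so (119.1 − 15.26)·Km = 290 − 52.4.
Km = 237.6/103.8 = 2.29 mM; then Vmax = 52.4(2.29+0.440)/0.440 = 325 μmol/min.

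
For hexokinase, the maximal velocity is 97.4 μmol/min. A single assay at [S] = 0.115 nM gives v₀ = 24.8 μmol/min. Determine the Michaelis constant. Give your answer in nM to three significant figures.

0.337 nM

v/Vmax = 24.8/97.4 = 0.2546 = [S]/(Km+[S]).
So Km + [S] = [S]/0.2546 = 0.4517 nM, giving Km = 0.4517 − 0.115 = 0.337 nM.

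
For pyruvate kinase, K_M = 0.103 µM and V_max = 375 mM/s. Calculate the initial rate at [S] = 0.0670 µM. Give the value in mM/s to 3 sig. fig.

[S]/(Km+[S]) = 0.0670/0.1700 = 0.3941, the fractional saturation.
v = 0.3941 × Vmax = 0.3941 × 375 = 148 mM/s.

148 mM/s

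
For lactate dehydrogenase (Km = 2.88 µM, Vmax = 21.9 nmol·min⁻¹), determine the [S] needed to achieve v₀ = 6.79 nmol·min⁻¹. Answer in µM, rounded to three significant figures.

1.29 µM

Rearranging v = Vmax[S]/(Km+[S]) gives [S] = Km·v/(Vmax − v).
[S] = 2.88 × 6.79 / (21.9 − 6.79) = 19.56/15.11 = 1.29 µM.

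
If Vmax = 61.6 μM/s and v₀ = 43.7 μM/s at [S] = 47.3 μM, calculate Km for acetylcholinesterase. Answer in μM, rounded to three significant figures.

From v = Vmax[S]/(Km+[S]), Km = [S](Vmax − v)/v.
Km = 47.3 × (61.6 − 43.7) / 43.7 = 846.7/43.7 = 19.4 μM.

19.4 μM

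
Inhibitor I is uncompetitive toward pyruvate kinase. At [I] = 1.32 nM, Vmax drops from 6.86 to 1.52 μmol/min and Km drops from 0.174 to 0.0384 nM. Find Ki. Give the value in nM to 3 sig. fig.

Uncompetitive: Vmax,app = Vmax/α (and Km,app = Km/α) with α = 1 + [I]/Ki.
α = Vmax/Vmax,app = 6.86/1.52 = 4.513.
Ki = [I]/(α − 1) = 1.32/3.513 = 0.376 nM.

0.376 nM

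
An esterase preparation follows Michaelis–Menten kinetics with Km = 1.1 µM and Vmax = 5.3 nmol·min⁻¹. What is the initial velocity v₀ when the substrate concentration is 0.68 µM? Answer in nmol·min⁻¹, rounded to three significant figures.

[S]/(Km+[S]) = 0.68/1.780 = 0.3820, the fractional saturation.
v = 0.3820 × Vmax = 0.3820 × 5.3 = 2.02 nmol·min⁻¹.

2.02 nmol·min⁻¹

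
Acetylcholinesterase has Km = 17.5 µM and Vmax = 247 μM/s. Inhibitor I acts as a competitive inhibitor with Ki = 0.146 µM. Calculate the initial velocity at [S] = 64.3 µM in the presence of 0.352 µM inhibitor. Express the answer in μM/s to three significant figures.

α = 1 + [I]/Ki = 1 + 0.352/0.146 = 3.411.
For a competitive inhibitor, Vmax is unchanged and the apparent Km becomes α·Km: Km,app = 59.7 µM, Vmax,app = 247 μM/s.
v = Vmax,app·[S]/(Km,app + [S]) = 247 × 64.3/(59.7 + 64.3) = 128 μM/s.

128 μM/s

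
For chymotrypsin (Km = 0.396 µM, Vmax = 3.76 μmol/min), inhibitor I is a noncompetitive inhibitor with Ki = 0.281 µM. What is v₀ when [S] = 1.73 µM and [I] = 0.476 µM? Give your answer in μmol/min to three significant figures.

With α = 1 + [I]/Ki = 1 + 0.476/0.281 = 2.694, the noncompetitive rate law is v = (Vmax/α)·[S] / (Km + [S]).
v = (3.76/2.694)×1.73 / (0.396 + 1.73) = 2.415/2.126 = 1.14 μmol/min.

1.14 μmol/min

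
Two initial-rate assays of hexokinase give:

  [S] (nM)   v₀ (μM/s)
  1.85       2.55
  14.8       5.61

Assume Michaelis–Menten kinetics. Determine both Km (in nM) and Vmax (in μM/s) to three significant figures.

Km = 3.06 nM; Vmax = 6.77 μM/s

In reciprocal form, 1/v = (Km/Vmax)·(1/[S]) + 1/Vmax. The two points give (1/[S], 1/v) = (0.5405, 0.3922) and (0.06757, 0.1783).
Slope = (0.3922 − 0.1783)/(0.5405 − 0.06757) = 0.4523; intercept = 0.3922 − 0.4523×0.5405 = 0.1477.
Vmax = 1/intercept = 6.77 μM/s; Km = slope × Vmax = 0.4523 × 6.77 = 3.06 nM.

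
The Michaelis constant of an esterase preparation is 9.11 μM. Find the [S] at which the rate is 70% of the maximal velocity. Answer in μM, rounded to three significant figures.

21.3 μM

v/Vmax = [S]/(Km+[S]) = 0.7, so [S] = Km·0.7/(1 − 0.7) = 9.11 × 2.333.
[S] = 21.3 μM.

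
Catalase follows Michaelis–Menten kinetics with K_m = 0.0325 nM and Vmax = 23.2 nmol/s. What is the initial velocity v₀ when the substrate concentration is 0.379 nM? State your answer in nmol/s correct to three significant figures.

21.4 nmol/s

[S]/(Km+[S]) = 0.379/0.4115 = 0.9210, the fractional saturation.
v = 0.9210 × Vmax = 0.9210 × 23.2 = 21.4 nmol/s.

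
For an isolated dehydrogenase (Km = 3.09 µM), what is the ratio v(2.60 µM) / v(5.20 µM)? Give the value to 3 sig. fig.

Since Vmax cancels, v₂/v₁ = [S]₂(Km+[S]₁) / [S]₁(Km+[S]₂).
= 2.60×(3.09+5.20) / (5.20×(3.09+2.60)) = 21.55/29.59 = 0.728.

0.728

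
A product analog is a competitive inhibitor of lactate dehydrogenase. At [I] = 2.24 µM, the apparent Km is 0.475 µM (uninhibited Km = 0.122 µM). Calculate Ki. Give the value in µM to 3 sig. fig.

0.774 µM

Competitive: Km,app = α·Km with α = 1 + [I]/Ki.
α = Km,app/Km = 0.475/0.122 = 3.893.
Since α = 1 + [I]/Ki, [I]/Ki = 3.893 − 1 = 2.893 and Ki = 2.24/2.893 = 0.774 µM.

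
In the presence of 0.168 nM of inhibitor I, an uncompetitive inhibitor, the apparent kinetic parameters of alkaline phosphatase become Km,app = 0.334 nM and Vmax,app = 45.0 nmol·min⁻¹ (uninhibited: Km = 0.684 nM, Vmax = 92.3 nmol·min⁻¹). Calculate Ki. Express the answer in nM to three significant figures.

0.160 nM

Uncompetitive: Vmax,app = Vmax/α (and Km,app = Km/α) with α = 1 + [I]/Ki.
α = Vmax/Vmax,app = 92.3/45.0 = 2.051.
Since α = 1 + [I]/Ki, [I]/Ki = 2.051 − 1 = 1.051 and Ki = 0.168/1.051 = 0.160 nM.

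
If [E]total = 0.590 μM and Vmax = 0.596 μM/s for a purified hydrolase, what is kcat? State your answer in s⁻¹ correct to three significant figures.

1.01 s⁻¹

kcat = Vmax/[E]total = 0.596 μM/s / 0.590 μM = 1.01 s⁻¹.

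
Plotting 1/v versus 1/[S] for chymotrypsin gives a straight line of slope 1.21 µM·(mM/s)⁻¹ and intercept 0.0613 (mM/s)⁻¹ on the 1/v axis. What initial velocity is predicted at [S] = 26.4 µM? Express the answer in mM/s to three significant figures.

The y-intercept is 1/Vmax, so Vmax = 1/0.0613 = 16.3 mM/s.
The slope is Km/Vmax, so Km = 1.21 × 16.3 = 19.7 µM.
Then v = 16.3 × 26.4/(19.7 + 26.4) = 9.33 mM/s.

9.33 mM/s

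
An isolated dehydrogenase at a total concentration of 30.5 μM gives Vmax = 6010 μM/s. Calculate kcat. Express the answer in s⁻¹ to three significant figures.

197 s⁻¹

kcat = Vmax/[E]total = 6010 μM/s / 30.5 μM = 197 s⁻¹.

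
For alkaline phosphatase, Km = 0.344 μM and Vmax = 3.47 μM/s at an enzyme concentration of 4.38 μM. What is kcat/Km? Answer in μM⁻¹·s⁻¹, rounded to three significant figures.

2.30 μM⁻¹·s⁻¹

kcat = Vmax/[E]total = 3.47/4.38 = 0.792 s⁻¹.
kcat/Km = 0.792/0.344 = 2.30 μM⁻¹·s⁻¹.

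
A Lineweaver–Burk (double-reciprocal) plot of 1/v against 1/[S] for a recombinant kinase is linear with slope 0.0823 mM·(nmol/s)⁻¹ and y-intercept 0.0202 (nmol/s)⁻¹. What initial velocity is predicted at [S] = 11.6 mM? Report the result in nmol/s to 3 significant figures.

The y-intercept is 1/Vmax, so Vmax = 1/0.0202 = 49.5 nmol/s.
The slope is Km/Vmax, so Km = 0.0823 × 49.5 = 4.07 mM.
Then v = 49.5 × 11.6/(4.07 + 11.6) = 36.6 nmol/s.

36.6 nmol/s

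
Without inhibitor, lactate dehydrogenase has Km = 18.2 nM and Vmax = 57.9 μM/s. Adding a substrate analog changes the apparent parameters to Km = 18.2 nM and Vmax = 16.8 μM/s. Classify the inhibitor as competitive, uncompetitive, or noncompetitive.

Vmax decreases (57.9 → 16.8 μM/s) while Km is unchanged — pure noncompetitive inhibition.

noncompetitive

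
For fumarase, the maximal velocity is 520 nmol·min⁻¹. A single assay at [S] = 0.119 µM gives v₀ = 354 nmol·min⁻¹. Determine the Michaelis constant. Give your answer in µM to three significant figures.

0.0558 µM

From v = Vmax[S]/(Km+[S]), Km = [S](Vmax − v)/v.
Km = 0.119 × (520 − 354) / 354 = 19.75/354 = 0.0558 µM.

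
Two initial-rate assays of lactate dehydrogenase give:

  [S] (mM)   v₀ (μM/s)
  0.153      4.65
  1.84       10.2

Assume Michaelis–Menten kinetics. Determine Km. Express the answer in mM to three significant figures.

From v = Vmax[S]/(Km+[S]), each point gives Vmax = v(Km+[S])/[S].
Equating: 4.65(Km+0.153)/0.153 = 10.2(Km+1.84)/1.84.
30.39·Km + 4.65 = 5.543·Km + 10.2, so (30.39 − 5.543)·Km = 10.2 − 4.65.
Km = 5.550/24.85 = 0.223 mM; then Vmax = 4.65(0.223+0.153)/0.153 = 11.4 μM/s.

0.223 mM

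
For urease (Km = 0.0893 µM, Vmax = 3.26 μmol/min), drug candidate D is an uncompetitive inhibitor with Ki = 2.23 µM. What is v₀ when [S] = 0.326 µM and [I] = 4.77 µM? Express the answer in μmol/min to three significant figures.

0.955 μmol/min

With α = 1 + [I]/Ki = 1 + 4.77/2.23 = 3.139, the uncompetitive rate law is v = (Vmax/α)·[S] / (Km/α + [S]).
v = (3.26/3.139)×0.326 / (0.0893/3.139 + 0.326) = 0.3386/0.3544 = 0.955 μmol/min.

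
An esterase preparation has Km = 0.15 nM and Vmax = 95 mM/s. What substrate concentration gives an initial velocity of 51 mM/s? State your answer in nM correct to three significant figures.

Rearranging v = Vmax[S]/(Km+[S]) gives [S] = Km·v/(Vmax − v).
[S] = 0.15 × 51 / (95 − 51) = 7.650/44.00 = 0.174 nM.

0.174 nM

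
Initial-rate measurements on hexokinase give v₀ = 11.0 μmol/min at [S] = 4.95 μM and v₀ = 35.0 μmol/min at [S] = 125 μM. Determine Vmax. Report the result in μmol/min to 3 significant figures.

38.5 μmol/min

In reciprocal form, 1/v = (Km/Vmax)·(1/[S]) + 1/Vmax. The two points give (1/[S], 1/v) = (0.2020, 0.09091) and (0.008000, 0.02857).
Slope = (0.09091 − 0.02857)/(0.2020 − 0.008000) = 0.3213; intercept = 0.09091 − 0.3213×0.2020 = 0.02600.
Vmax = 1/intercept = 38.5 μmol/min; Km = slope × Vmax = 0.3213 × 38.5 = 12.4 μM.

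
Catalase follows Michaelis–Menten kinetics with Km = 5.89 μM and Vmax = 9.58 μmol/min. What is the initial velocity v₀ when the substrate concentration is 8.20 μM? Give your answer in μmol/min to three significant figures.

5.58 μmol/min

[S]/(Km+[S]) = 8.20/14.09 = 0.5820, the fractional saturation.
v = 0.5820 × Vmax = 0.5820 × 9.58 = 5.58 μmol/min.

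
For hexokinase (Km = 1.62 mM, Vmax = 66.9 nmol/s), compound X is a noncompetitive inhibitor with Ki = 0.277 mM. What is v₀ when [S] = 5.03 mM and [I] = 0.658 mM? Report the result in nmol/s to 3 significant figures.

α = 1 + [I]/Ki = 1 + 0.658/0.277 = 3.375.
For a noncompetitive inhibitor, Vmax is reduced to Vmax/α while Km is unchanged: Km,app = 1.62 mM, Vmax,app = 19.8 nmol/s.
v = Vmax,app·[S]/(Km,app + [S]) = 19.8 × 5.03/(1.62 + 5.03) = 15.0 nmol/s.

15.0 nmol/s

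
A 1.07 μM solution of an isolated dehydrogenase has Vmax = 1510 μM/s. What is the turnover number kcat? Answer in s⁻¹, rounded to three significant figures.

kcat = Vmax/[E]total = 1510 μM/s / 1.07 μM = 1410 s⁻¹.

1410 s⁻¹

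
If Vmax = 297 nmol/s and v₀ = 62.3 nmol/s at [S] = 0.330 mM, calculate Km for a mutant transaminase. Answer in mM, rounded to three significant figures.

1.24 mM

From v = Vmax[S]/(Km+[S]), Km = [S](Vmax − v)/v.
Km = 0.330 × (297 − 62.3) / 62.3 = 77.45/62.3 = 1.24 mM.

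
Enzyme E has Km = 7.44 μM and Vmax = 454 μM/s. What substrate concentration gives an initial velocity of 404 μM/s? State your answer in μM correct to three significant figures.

The required fractional saturation is v/Vmax = 404/454 = 0.8899.
Then [S]/(Km+[S]) = 0.8899 ⇒ [S] = 7.44 × 0.8899/(1 − 0.8899) = 60.1 μM.

60.1 μM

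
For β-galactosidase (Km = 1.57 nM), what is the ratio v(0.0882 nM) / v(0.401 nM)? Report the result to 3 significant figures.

0.261

The fractional saturations are [S]/(Km+[S]) = 0.401/1.971 = 0.2035 and 0.0882/1.658 = 0.05319.
v₂/v₁ is just their ratio: 0.05319/0.2035 = 0.261.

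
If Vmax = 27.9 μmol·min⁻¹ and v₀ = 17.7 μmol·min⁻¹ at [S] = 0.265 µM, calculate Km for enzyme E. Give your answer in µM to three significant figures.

From v = Vmax[S]/(Km+[S]), Km = [S](Vmax − v)/v.
Km = 0.265 × (27.9 − 17.7) / 17.7 = 2.703/17.7 = 0.153 µM.

0.153 µM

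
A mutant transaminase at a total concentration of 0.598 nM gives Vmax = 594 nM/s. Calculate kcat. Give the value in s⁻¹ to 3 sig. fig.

993 s⁻¹

kcat = Vmax/[E]total = 594 nM/s / 0.598 nM = 993 s⁻¹.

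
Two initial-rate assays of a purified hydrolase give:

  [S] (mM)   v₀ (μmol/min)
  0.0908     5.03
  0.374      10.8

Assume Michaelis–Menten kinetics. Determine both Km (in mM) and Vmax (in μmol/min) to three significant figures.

In reciprocal form, 1/v = (Km/Vmax)·(1/[S]) + 1/Vmax. The two points give (1/[S], 1/v) = (11.01, 0.1988) and (2.674, 0.09259).
Slope = (0.1988 − 0.09259)/(11.01 − 2.674) = 0.01274; intercept = 0.1988 − 0.01274×11.01 = 0.05854.
Vmax = 1/intercept = 17.1 μmol/min; Km = slope × Vmax = 0.01274 × 17.1 = 0.218 mM.

Km = 0.218 mM; Vmax = 17.1 μmol/min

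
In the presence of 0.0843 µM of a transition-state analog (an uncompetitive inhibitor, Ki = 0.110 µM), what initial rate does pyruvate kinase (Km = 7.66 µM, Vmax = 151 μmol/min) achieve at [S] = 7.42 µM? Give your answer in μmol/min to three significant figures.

54.0 μmol/min

With α = 1 + [I]/Ki = 1 + 0.0843/0.110 = 1.766, the uncompetitive rate law is v = (Vmax/α)·[S] / (Km/α + [S]).
v = (151/1.766)×7.42 / (7.66/1.766 + 7.42) = 634.3/11.76 = 54.0 μmol/min.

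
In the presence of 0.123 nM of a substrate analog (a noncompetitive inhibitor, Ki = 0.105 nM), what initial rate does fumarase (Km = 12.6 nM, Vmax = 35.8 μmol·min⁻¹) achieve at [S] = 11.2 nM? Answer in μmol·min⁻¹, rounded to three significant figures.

7.76 μmol·min⁻¹

With α = 1 + [I]/Ki = 1 + 0.123/0.105 = 2.171, the noncompetitive rate law is v = (Vmax/α)·[S] / (Km + [S]).
v = (35.8/2.171)×11.2 / (12.6 + 11.2) = 184.7/23.80 = 7.76 μmol·min⁻¹.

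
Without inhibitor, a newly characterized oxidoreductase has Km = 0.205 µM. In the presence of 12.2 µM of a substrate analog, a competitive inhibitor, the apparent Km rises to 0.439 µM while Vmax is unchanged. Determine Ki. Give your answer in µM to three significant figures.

10.7 µM

Competitive: Km,app = α·Km with α = 1 + [I]/Ki.
α = Km,app/Km = 0.439/0.205 = 2.141.
Since α = 1 + [I]/Ki, [I]/Ki = 2.141 − 1 = 1.141 and Ki = 12.2/1.141 = 10.7 µM.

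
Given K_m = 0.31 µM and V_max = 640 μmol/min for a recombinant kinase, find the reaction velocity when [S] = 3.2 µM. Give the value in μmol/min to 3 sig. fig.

583 μmol/min

v = Vmax·[S]/(Km + [S]) = 640 × 3.2 / (0.31 + 3.2)
  = 2048 / 3.510 = 583 μmol/min.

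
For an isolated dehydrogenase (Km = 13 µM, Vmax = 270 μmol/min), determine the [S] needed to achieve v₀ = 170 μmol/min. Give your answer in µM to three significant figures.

Rearranging v = Vmax[S]/(Km+[S]) gives [S] = Km·v/(Vmax − v).
[S] = 13 × 170 / (270 − 170) = 2210/100.0 = 22.1 µM.

22.1 µM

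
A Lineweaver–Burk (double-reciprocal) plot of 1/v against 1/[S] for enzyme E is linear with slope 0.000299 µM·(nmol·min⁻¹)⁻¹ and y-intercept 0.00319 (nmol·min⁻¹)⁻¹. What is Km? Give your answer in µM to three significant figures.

0.0937 µM

y-intercept = 1/Vmax ⇒ Vmax = 313 nmol·min⁻¹; slope = Km/Vmax ⇒ Km = slope × Vmax.
Km = 0.000299 × 313 = 0.0937 µM.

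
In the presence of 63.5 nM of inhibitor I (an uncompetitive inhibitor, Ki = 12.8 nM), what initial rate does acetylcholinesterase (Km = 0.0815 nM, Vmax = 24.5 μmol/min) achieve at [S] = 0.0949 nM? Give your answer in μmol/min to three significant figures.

3.59 μmol/min

α = 1 + [I]/Ki = 1 + 63.5/12.8 = 5.961.
For an uncompetitive inhibitor, both parameters are divided by α, giving Vmax/α and Km/α: Km,app = 0.0137 nM, Vmax,app = 4.11 μmol/min.
v = Vmax,app·[S]/(Km,app + [S]) = 4.11 × 0.0949/(0.0137 + 0.0949) = 3.59 μmol/min.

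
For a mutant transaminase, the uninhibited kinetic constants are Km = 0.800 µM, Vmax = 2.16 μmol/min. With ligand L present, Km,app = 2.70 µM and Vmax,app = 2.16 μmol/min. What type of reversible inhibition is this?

competitive

Km increases (0.800 → 2.70 µM) while Vmax is unchanged — the hallmark of competitive inhibition.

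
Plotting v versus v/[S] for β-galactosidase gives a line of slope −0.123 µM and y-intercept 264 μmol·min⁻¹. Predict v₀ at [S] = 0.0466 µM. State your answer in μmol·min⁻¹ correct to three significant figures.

In the Eadie–Hofstee form v = Vmax − Km·(v/[S]), the slope is −Km and the intercept is Vmax, so Km = 0.123 µM and Vmax = 264 μmol·min⁻¹.
v = 264 × 0.0466/(0.123 + 0.0466) = 72.5 μmol·min⁻¹.

72.5 μmol·min⁻¹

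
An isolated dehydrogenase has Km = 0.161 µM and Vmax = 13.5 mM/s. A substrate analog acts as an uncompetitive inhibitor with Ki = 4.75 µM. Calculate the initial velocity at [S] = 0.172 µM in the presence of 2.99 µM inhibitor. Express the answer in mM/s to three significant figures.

α = 1 + [I]/Ki = 1 + 2.99/4.75 = 1.629.
For an uncompetitive inhibitor, both parameters are divided by α, giving Vmax/α and Km/α: Km,app = 0.0988 µM, Vmax,app = 8.28 mM/s.
v = Vmax,app·[S]/(Km,app + [S]) = 8.28 × 0.172/(0.0988 + 0.172) = 5.26 mM/s.

5.26 mM/s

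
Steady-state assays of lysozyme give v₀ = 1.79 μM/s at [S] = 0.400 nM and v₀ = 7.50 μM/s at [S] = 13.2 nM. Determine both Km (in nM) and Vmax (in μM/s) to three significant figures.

Km = 1.46 nM; Vmax = 8.33 μM/s

From v = Vmax[S]/(Km+[S]), each point gives Vmax = v(Km+[S])/[S].
Equating: 1.79(Km+0.400)/0.400 = 7.50(Km+13.2)/13.2.
4.475·Km + 1.79 = 0.5682·Km + 7.50, so (4.475 − 0.5682)·Km = 7.50 − 1.79.
Km = 5.710/3.907 = 1.46 nM; then Vmax = 1.79(1.46+0.400)/0.400 = 8.33 μM/s.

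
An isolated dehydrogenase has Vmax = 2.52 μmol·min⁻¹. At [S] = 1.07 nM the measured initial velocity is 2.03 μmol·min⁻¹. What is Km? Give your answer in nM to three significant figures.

0.258 nM

From v = Vmax[S]/(Km+[S]), Km = [S](Vmax − v)/v.
Km = 1.07 × (2.52 − 2.03) / 2.03 = 0.5243/2.03 = 0.258 nM.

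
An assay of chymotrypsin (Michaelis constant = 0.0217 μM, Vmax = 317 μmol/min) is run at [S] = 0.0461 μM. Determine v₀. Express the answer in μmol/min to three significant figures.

[S]/(Km+[S]) = 0.0461/0.06780 = 0.6799, the fractional saturation.
v = 0.6799 × Vmax = 0.6799 × 317 = 216 μmol/min.

216 μmol/min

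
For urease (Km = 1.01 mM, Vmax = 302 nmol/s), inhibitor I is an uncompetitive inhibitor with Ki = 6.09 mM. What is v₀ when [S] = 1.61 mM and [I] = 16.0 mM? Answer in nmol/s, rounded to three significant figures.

α = 1 + [I]/Ki = 1 + 16.0/6.09 = 3.627.
For an uncompetitive inhibitor, both parameters are divided by α, giving Vmax/α and Km/α: Km,app = 0.278 mM, Vmax,app = 83.3 nmol/s.
v = Vmax,app·[S]/(Km,app + [S]) = 83.3 × 1.61/(0.278 + 1.61) = 71.0 nmol/s.

71.0 nmol/s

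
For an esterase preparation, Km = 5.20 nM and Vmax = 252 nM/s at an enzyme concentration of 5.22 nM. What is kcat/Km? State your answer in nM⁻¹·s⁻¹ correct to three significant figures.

9.28 nM⁻¹·s⁻¹

kcat = Vmax/[E]total = 252/5.22 = 48.3 s⁻¹.
kcat/Km = 48.3/5.20 = 9.28 nM⁻¹·s⁻¹.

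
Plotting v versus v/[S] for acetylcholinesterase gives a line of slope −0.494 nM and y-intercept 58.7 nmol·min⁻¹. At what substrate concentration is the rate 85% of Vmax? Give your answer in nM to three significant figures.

2.80 nM

The Eadie–Hofstee slope gives Km = 0.494 nM (slope = −Km).
v/Vmax = [S]/(Km+[S]) = 0.85 ⇒ [S] = Km·0.85/(1−0.85) = 0.494 × 5.667 = 2.80 nM.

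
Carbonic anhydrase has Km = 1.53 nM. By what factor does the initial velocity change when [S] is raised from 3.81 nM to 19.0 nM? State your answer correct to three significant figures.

1.30

Since Vmax cancels, v₂/v₁ = [S]₂(Km+[S]₁) / [S]₁(Km+[S]₂).
= 19.0×(1.53+3.81) / (3.81×(1.53+19.0)) = 101.5/78.22 = 1.30.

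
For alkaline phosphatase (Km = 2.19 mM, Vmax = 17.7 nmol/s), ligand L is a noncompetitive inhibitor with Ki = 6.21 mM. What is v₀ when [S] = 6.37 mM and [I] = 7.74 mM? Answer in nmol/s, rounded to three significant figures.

5.86 nmol/s

α = 1 + [I]/Ki = 1 + 7.74/6.21 = 2.246.
For a noncompetitive inhibitor, Vmax is reduced to Vmax/α while Km is unchanged: Km,app = 2.19 mM, Vmax,app = 7.88 nmol/s.
v = Vmax,app·[S]/(Km,app + [S]) = 7.88 × 6.37/(2.19 + 6.37) = 5.86 nmol/s.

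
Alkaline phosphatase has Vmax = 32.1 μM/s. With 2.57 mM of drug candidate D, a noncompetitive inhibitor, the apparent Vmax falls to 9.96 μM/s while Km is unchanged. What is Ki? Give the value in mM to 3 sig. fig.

1.16 mM

Noncompetitive: Vmax,app = Vmax/α with α = 1 + [I]/Ki.
α = Vmax/Vmax,app = 32.1/9.96 = 3.223.
Ki = [I]/(α − 1) = 2.57/2.223 = 1.16 mM.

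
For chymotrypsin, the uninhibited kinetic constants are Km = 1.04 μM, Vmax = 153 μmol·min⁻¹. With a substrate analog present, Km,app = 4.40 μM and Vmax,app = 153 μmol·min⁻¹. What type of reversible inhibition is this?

Km increases (1.04 → 4.40 μM) while Vmax is unchanged — the hallmark of competitive inhibition.

competitive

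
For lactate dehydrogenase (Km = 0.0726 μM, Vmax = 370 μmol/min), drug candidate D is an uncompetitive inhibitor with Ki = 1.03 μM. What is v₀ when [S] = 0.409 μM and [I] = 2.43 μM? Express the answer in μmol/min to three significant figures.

105 μmol/min

With α = 1 + [I]/Ki = 1 + 2.43/1.03 = 3.359, the uncompetitive rate law is v = (Vmax/α)·[S] / (Km/α + [S]).
v = (370/3.359)×0.409 / (0.0726/3.359 + 0.409) = 45.05/0.4306 = 105 μmol/min.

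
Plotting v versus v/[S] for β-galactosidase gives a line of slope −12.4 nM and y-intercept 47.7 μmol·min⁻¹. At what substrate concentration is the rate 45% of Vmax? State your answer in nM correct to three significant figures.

The Eadie–Hofstee slope gives Km = 12.4 nM (slope = −Km).
v/Vmax = [S]/(Km+[S]) = 0.45 ⇒ [S] = Km·0.45/(1−0.45) = 12.4 × 0.8182 = 10.1 nM.

10.1 nM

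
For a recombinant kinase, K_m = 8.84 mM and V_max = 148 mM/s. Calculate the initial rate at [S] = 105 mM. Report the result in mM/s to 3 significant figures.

137 mM/s

[S]/(Km+[S]) = 105/113.8 = 0.9223, the fractional saturation.
v = 0.9223 × Vmax = 0.9223 × 148 = 137 mM/s.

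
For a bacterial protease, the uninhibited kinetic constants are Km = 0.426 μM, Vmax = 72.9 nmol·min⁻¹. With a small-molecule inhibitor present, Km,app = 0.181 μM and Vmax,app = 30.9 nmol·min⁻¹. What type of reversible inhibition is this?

Both Km and Vmax decrease by the same factor (~2.36-fold) — characteristic of uncompetitive inhibition.

uncompetitive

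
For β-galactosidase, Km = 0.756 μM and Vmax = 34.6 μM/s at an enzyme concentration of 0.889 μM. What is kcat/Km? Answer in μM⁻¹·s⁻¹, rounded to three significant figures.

kcat = Vmax/[E]total = 34.6/0.889 = 38.9 s⁻¹.
kcat/Km = 38.9/0.756 = 51.5 μM⁻¹·s⁻¹.

51.5 μM⁻¹·s⁻¹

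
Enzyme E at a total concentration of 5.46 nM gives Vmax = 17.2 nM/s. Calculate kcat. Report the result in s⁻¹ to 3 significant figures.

3.15 s⁻¹

kcat = Vmax/[E]total = 17.2 nM/s / 5.46 nM = 3.15 s⁻¹.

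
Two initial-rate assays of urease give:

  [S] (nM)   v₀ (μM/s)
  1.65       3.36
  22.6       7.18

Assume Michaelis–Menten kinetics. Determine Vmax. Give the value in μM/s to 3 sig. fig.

From v = Vmax[S]/(Km+[S]), each point gives Vmax = v(Km+[S])/[S].
Equating: 3.36(Km+1.65)/1.65 = 7.18(Km+22.6)/22.6.
2.036·Km + 3.36 = 0.3177·Km + 7.18, so (2.036 − 0.3177)·Km = 7.18 − 3.36.
Km = 3.820/1.719 = 2.22 nM; then Vmax = 3.36(2.22+1.65)/1.65 = 7.89 μM/s.

7.89 μM/s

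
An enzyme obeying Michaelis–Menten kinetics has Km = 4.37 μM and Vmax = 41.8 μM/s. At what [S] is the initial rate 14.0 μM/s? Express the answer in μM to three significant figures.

The required fractional saturation is v/Vmax = 14.0/41.8 = 0.3349.
Then [S]/(Km+[S]) = 0.3349 ⇒ [S] = 4.37 × 0.3349/(1 − 0.3349) = 2.20 μM.

2.20 μM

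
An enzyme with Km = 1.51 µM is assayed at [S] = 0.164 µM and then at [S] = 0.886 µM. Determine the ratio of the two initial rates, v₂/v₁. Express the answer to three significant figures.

The fractional saturations are [S]/(Km+[S]) = 0.164/1.674 = 0.09797 and 0.886/2.396 = 0.3698.
v₂/v₁ is just their ratio: 0.3698/0.09797 = 3.77.

3.77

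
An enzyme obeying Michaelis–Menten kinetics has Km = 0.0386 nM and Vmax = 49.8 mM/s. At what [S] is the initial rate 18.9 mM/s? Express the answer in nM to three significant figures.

Rearranging v = Vmax[S]/(Km+[S]) gives [S] = Km·v/(Vmax − v).
[S] = 0.0386 × 18.9 / (49.8 − 18.9) = 0.7295/30.90 = 0.0236 nM.

0.0236 nM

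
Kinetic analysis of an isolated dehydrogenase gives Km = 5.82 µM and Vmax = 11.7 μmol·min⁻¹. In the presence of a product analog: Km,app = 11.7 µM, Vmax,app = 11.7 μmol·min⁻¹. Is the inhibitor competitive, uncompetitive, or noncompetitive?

competitive

Km increases (5.82 → 11.7 µM) while Vmax is unchanged — the hallmark of competitive inhibition.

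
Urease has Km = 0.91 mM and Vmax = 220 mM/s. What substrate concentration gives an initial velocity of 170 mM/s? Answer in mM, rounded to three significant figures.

The required fractional saturation is v/Vmax = 170/220 = 0.7727.
Then [S]/(Km+[S]) = 0.7727 ⇒ [S] = 0.91 × 0.7727/(1 − 0.7727) = 3.09 mM.

3.09 mM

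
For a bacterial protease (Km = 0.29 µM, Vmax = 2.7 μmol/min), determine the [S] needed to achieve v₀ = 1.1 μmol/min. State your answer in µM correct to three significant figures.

Rearranging v = Vmax[S]/(Km+[S]) gives [S] = Km·v/(Vmax − v).
[S] = 0.29 × 1.1 / (2.7 − 1.1) = 0.3190/1.600 = 0.199 µM.

0.199 µM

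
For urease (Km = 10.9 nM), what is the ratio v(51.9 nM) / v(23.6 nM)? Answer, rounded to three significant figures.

1.21

Since Vmax cancels, v₂/v₁ = [S]₂(Km+[S]₁) / [S]₁(Km+[S]₂).
= 51.9×(10.9+23.6) / (23.6×(10.9+51.9)) = 1791/1482 = 1.21.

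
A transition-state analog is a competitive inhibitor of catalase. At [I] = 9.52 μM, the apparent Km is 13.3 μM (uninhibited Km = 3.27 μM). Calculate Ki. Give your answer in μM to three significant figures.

Competitive: Km,app = α·Km with α = 1 + [I]/Ki.
α = Km,app/Km = 13.3/3.27 = 4.067.
Since α = 1 + [I]/Ki, [I]/Ki = 4.067 − 1 = 3.067 and Ki = 9.52/3.067 = 3.10 μM.

3.10 μM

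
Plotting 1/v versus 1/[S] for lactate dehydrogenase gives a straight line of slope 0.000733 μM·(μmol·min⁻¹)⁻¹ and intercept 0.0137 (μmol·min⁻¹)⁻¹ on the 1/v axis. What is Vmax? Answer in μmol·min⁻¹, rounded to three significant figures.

The y-intercept of a Lineweaver–Burk plot equals 1/Vmax, so Vmax = 1/0.0137 = 73.0 μmol·min⁻¹.

73.0 μmol·min⁻¹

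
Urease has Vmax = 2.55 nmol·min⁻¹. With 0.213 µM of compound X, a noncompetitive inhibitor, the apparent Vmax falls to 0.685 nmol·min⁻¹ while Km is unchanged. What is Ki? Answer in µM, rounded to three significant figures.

Noncompetitive: Vmax,app = Vmax/α with α = 1 + [I]/Ki.
α = Vmax/Vmax,app = 2.55/0.685 = 3.723.
Ki = [I]/(α − 1) = 0.213/2.723 = 0.0782 µM.

0.0782 µM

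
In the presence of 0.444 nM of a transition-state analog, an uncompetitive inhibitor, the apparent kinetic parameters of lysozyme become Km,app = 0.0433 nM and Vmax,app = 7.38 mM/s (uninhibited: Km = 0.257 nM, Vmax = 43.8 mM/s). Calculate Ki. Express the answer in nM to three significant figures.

0.0900 nM

Uncompetitive: Vmax,app = Vmax/α (and Km,app = Km/α) with α = 1 + [I]/Ki.
α = Vmax/Vmax,app = 43.8/7.38 = 5.935.
Since α = 1 + [I]/Ki, [I]/Ki = 5.935 − 1 = 4.935 and Ki = 0.444/4.935 = 0.0900 nM.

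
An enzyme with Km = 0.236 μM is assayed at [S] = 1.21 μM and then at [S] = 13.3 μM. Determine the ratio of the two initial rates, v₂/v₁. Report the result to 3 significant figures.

1.17

The fractional saturations are [S]/(Km+[S]) = 1.21/1.446 = 0.8368 and 13.3/13.54 = 0.9826.
v₂/v₁ is just their ratio: 0.9826/0.8368 = 1.17.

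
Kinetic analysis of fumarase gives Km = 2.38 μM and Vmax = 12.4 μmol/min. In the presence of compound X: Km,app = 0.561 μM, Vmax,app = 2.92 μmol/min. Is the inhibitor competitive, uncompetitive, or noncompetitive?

Both Km and Vmax decrease by the same factor (~4.24-fold) — characteristic of uncompetitive inhibition.

uncompetitive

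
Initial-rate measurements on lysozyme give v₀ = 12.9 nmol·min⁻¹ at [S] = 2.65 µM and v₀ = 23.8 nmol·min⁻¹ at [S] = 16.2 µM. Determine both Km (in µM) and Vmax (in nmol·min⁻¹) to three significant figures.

Km = 3.21 µM; Vmax = 28.5 nmol·min⁻¹

From v = Vmax[S]/(Km+[S]), each point gives Vmax = v(Km+[S])/[S].
Equating: 12.9(Km+2.65)/2.65 = 23.8(Km+16.2)/16.2.
4.868·Km + 12.9 = 1.469·Km + 23.8, so (4.868 − 1.469)·Km = 23.8 − 12.9.
Km = 10.90/3.399 = 3.21 µM; then Vmax = 12.9(3.21+2.65)/2.65 = 28.5 nmol·min⁻¹.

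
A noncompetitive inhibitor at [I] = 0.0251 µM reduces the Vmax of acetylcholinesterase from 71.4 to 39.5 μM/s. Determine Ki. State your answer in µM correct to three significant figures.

0.0311 µM

Noncompetitive: Vmax,app = Vmax/α with α = 1 + [I]/Ki.
α = Vmax/Vmax,app = 71.4/39.5 = 1.808.
Since α = 1 + [I]/Ki, [I]/Ki = 1.808 − 1 = 0.8076 and Ki = 0.0251/0.8076 = 0.0311 µM.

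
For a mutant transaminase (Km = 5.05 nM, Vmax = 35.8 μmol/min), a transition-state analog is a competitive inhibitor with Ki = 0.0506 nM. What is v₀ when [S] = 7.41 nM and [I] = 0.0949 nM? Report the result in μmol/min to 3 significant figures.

12.1 μmol/min

With α = 1 + [I]/Ki = 1 + 0.0949/0.0506 = 2.875, the competitive rate law is v = Vmax[S] / (αKm + [S]).
v = 35.8×7.41 / (2.875×5.05 + 7.41) = 265.3/21.93 = 12.1 μmol/min.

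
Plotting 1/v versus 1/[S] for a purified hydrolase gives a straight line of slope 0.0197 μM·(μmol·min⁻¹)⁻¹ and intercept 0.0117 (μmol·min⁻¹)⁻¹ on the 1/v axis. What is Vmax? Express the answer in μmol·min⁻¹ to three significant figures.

The y-intercept of a Lineweaver–Burk plot equals 1/Vmax, so Vmax = 1/0.0117 = 85.5 μmol·min⁻¹.

85.5 μmol·min⁻¹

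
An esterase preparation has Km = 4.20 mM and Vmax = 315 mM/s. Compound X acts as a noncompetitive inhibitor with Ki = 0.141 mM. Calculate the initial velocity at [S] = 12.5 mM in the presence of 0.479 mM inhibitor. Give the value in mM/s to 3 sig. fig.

With α = 1 + [I]/Ki = 1 + 0.479/0.141 = 4.397, the noncompetitive rate law is v = (Vmax/α)·[S] / (Km + [S]).
v = (315/4.397)×12.5 / (4.20 + 12.5) = 895.5/16.70 = 53.6 mM/s.

53.6 mM/s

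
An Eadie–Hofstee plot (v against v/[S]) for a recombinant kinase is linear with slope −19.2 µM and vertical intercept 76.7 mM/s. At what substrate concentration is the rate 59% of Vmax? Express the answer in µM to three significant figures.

The Eadie–Hofstee slope gives Km = 19.2 µM (slope = −Km).
v/Vmax = [S]/(Km+[S]) = 0.59 ⇒ [S] = Km·0.59/(1−0.59) = 19.2 × 1.439 = 27.6 µM.

27.6 µM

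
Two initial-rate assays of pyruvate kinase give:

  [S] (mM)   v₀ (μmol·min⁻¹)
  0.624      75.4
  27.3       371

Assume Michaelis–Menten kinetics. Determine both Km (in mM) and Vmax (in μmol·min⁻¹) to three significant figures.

From v = Vmax[S]/(Km+[S]), each point gives Vmax = v(Km+[S])/[S].
Equating: 75.4(Km+0.624)/0.624 = 371(Km+27.3)/27.3.
120.8·Km + 75.4 = 13.59·Km + 371, so (120.8 − 13.59)·Km = 371 − 75.4.
Km = 295.6/107.2 = 2.76 mM; then Vmax = 75.4(2.76+0.624)/0.624 = 408 μmol·min⁻¹.

Km = 2.76 mM; Vmax = 408 μmol·min⁻¹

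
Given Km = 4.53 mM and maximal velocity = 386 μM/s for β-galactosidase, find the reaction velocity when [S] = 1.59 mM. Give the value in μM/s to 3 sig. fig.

[S]/(Km+[S]) = 1.59/6.120 = 0.2598, the fractional saturation.
v = 0.2598 × Vmax = 0.2598 × 386 = 100 μM/s.

100 μM/s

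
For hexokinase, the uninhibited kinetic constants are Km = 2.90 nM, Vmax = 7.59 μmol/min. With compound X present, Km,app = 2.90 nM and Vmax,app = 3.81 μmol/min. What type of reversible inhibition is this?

noncompetitive

Vmax decreases (7.59 → 3.81 μmol/min) while Km is unchanged — pure noncompetitive inhibition.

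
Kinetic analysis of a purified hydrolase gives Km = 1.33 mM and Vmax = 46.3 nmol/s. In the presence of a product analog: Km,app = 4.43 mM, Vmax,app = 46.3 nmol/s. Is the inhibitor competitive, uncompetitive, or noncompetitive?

Km increases (1.33 → 4.43 mM) while Vmax is unchanged — the hallmark of competitive inhibition.

competitive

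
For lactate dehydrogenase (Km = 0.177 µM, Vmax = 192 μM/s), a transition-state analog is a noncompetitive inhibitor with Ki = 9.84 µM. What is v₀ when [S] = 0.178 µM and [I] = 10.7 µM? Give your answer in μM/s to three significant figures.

α = 1 + [I]/Ki = 1 + 10.7/9.84 = 2.087.
For a noncompetitive inhibitor, Vmax is reduced to Vmax/α while Km is unchanged: Km,app = 0.177 µM, Vmax,app = 92.0 μM/s.
v = Vmax,app·[S]/(Km,app + [S]) = 92.0 × 0.178/(0.177 + 0.178) = 46.1 μM/s.

46.1 μM/s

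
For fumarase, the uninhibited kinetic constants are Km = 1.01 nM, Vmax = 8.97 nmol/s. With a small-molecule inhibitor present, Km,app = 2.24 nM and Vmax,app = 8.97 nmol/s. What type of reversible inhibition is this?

competitive

Km increases (1.01 → 2.24 nM) while Vmax is unchanged — the hallmark of competitive inhibition.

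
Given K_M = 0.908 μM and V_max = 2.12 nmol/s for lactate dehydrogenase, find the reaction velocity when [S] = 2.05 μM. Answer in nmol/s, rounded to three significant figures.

1.47 nmol/s

[S]/(Km+[S]) = 2.05/2.958 = 0.6930, the fractional saturation.
v = 0.6930 × Vmax = 0.6930 × 2.12 = 1.47 nmol/s.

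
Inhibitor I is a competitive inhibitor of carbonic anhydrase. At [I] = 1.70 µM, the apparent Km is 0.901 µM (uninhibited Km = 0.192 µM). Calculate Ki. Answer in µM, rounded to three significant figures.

Competitive: Km,app = α·Km with α = 1 + [I]/Ki.
α = Km,app/Km = 0.901/0.192 = 4.693.
Since α = 1 + [I]/Ki, [I]/Ki = 4.693 − 1 = 3.693 and Ki = 1.70/3.693 = 0.460 µM.

0.460 µM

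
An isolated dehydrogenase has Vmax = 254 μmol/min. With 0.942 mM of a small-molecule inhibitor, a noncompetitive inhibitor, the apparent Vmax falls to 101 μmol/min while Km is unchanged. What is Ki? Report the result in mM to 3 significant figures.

Noncompetitive: Vmax,app = Vmax/α with α = 1 + [I]/Ki.
α = Vmax/Vmax,app = 254/101 = 2.515.
Ki = [I]/(α − 1) = 0.942/1.515 = 0.622 mM.

0.622 mM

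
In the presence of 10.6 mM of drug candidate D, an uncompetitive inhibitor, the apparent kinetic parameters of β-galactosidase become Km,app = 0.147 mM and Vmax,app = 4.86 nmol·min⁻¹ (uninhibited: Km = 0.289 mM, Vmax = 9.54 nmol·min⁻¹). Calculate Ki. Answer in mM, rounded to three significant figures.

11.0 mM

Uncompetitive: Vmax,app = Vmax/α (and Km,app = Km/α) with α = 1 + [I]/Ki.
α = Vmax/Vmax,app = 9.54/4.86 = 1.963.
Since α = 1 + [I]/Ki, [I]/Ki = 1.963 − 1 = 0.9630 and Ki = 10.6/0.9630 = 11.0 mM.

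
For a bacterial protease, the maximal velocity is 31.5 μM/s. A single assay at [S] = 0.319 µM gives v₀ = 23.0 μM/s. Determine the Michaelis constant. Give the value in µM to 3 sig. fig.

0.118 µM

From v = Vmax[S]/(Km+[S]), Km = [S](Vmax − v)/v.
Km = 0.319 × (31.5 − 23.0) / 23.0 = 2.712/23.0 = 0.118 µM.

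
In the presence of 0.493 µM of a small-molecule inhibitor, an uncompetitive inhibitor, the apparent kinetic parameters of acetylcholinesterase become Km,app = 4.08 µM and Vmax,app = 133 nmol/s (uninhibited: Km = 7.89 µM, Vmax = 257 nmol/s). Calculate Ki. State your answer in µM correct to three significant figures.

0.529 µM

Uncompetitive: Vmax,app = Vmax/α (and Km,app = Km/α) with α = 1 + [I]/Ki.
α = Vmax/Vmax,app = 257/133 = 1.932.
Ki = [I]/(α − 1) = 0.493/0.9323 = 0.529 µM.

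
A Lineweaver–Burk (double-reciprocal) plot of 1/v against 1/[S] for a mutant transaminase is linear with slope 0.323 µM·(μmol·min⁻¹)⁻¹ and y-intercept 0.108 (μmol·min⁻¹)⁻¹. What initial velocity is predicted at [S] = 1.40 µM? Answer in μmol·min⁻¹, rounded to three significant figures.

The y-intercept is 1/Vmax, so Vmax = 1/0.108 = 9.26 μmol·min⁻¹.
The slope is Km/Vmax, so Km = 0.323 × 9.26 = 2.99 µM.
Then v = 9.26 × 1.40/(2.99 + 1.40) = 2.95 μmol·min⁻¹.

2.95 μmol·min⁻¹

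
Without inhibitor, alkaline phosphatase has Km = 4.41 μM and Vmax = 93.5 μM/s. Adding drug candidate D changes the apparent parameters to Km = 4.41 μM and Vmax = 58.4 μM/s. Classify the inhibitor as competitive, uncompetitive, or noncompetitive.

noncompetitive

Vmax decreases (93.5 → 58.4 μM/s) while Km is unchanged — pure noncompetitive inhibition.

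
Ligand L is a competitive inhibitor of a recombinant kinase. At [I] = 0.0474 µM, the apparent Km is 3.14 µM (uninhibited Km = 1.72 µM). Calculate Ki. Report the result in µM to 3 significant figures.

0.0574 µM

Competitive: Km,app = α·Km with α = 1 + [I]/Ki.
α = Km,app/Km = 3.14/1.72 = 1.826.
Ki = [I]/(α − 1) = 0.0474/0.8256 = 0.0574 µM.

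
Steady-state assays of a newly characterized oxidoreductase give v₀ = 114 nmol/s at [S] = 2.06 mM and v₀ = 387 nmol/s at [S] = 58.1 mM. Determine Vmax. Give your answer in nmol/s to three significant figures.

From v = Vmax[S]/(Km+[S]), each point gives Vmax = v(Km+[S])/[S].
Equating: 114(Km+2.06)/2.06 = 387(Km+58.1)/58.1.
55.34·Km + 114 = 6.661·Km + 387, so (55.34 − 6.661)·Km = 387 − 114.
Km = 273.0/48.68 = 5.61 mM; then Vmax = 114(5.61+2.06)/2.06 = 424 nmol/s.

424 nmol/s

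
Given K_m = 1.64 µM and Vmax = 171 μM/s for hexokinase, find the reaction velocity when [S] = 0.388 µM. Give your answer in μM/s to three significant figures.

32.7 μM/s

[S]/(Km+[S]) = 0.388/2.028 = 0.1913, the fractional saturation.
v = 0.1913 × Vmax = 0.1913 × 171 = 32.7 μM/s.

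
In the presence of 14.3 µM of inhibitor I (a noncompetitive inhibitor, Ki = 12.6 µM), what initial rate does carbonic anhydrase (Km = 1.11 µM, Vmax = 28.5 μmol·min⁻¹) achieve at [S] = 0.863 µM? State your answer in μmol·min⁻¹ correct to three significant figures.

α = 1 + [I]/Ki = 1 + 14.3/12.6 = 2.135.
For a noncompetitive inhibitor, Vmax is reduced to Vmax/α while Km is unchanged: Km,app = 1.11 µM, Vmax,app = 13.3 μmol·min⁻¹.
v = Vmax,app·[S]/(Km,app + [S]) = 13.3 × 0.863/(1.11 + 0.863) = 5.84 μmol·min⁻¹.

5.84 μmol·min⁻¹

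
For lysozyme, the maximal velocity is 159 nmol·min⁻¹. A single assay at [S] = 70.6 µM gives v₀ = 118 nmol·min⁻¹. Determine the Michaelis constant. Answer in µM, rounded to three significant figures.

From v = Vmax[S]/(Km+[S]), Km = [S](Vmax − v)/v.
Km = 70.6 × (159 − 118) / 118 = 2895/118 = 24.5 µM.

24.5 µM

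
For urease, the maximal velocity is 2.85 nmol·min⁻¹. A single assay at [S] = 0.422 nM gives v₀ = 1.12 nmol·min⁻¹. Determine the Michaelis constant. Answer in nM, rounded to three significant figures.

v/Vmax = 1.12/2.85 = 0.3930 = [S]/(Km+[S]).
So Km + [S] = [S]/0.3930 = 1.074 nM, giving Km = 1.074 − 0.422 = 0.652 nM.

0.652 nM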